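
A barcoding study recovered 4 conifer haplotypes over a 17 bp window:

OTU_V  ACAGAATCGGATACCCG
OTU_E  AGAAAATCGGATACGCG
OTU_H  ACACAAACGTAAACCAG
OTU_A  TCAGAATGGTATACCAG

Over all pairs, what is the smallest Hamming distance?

Pairwise Hamming distances:
  OTU_V vs OTU_E: 3
  OTU_V vs OTU_H: 5
  OTU_V vs OTU_A: 4
  OTU_E vs OTU_H: 7
  OTU_E vs OTU_A: 7
  OTU_H vs OTU_A: 5
The smallest is 3, between OTU_V and OTU_E.

3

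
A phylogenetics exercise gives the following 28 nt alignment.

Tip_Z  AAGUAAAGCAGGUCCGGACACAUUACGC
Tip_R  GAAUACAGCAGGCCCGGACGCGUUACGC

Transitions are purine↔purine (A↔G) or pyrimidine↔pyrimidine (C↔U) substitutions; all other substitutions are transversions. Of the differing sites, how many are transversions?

1

Differing sites — 1:A/G (Ti); 3:G/A (Ti); 6:A/C (Tv); 13:U/C (Ti); 20:A/G (Ti); 22:A/G (Ti).
Of the 6 differences, 5 transitions and 1 transversion, so the answer is 1.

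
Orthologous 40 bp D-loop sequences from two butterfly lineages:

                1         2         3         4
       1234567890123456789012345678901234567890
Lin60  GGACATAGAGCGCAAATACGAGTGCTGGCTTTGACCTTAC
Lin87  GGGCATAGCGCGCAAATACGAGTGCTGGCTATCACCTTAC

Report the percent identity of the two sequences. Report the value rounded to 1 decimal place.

Differing sites — 3:A/G; 9:A/C; 31:T/A; 33:G/C.
36 of the 40 sites match, so the percent identity is 36/40 × 100 = 90.0%.

90.0%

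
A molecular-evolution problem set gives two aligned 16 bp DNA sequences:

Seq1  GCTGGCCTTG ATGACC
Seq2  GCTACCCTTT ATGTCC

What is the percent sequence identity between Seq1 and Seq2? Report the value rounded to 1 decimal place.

Differing sites — 4:G/A; 5:G/C; 10:G/T; 14:A/T.
12 of the 16 sites match, so the percent identity is 12/16 × 100 = 75.0%.

75.0%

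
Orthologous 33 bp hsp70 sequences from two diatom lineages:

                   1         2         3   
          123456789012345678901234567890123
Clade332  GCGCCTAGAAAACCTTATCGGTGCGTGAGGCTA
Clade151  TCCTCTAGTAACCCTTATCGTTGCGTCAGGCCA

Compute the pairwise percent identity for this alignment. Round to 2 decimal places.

The sequences differ at positions 1 (G/T), 3 (G/C), 4 (C/T), 9 (A/T), 12 (A/C), 21 (G/T), 27 (G/C), 32 (T/C).
25 of the 33 sites match, so the percent identity is 25/33 × 100 = 75.76%.

75.76%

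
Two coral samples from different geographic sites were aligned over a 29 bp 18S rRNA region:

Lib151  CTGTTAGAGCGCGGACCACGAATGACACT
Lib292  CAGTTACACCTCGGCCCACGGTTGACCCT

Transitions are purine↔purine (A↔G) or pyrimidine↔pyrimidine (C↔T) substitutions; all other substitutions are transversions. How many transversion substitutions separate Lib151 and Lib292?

7

Mismatches occur at site 2 (T↔A, transversion), site 7 (G↔C, transversion), site 9 (G↔C, transversion), site 11 (G↔T, transversion), site 15 (A↔C, transversion), site 21 (A↔G, transition), site 22 (A↔T, transversion), site 27 (A↔C, transversion).
Of the 8 differences, 1 transition and 7 transversions, so the answer is 7.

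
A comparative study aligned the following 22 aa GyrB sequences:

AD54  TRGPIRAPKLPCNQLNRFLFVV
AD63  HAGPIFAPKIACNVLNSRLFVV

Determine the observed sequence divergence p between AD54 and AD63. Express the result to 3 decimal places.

The sequences differ at positions 1 (T/H), 2 (R/A), 6 (R/F), 10 (L/I), 11 (P/A), 14 (Q/V), 17 (R/S), 18 (F/R).
There are 8 differences over 22 sites, so p = 8/22 = 0.364.

0.364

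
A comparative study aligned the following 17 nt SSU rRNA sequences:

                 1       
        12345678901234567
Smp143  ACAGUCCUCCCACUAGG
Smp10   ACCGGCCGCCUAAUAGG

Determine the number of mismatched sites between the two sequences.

Differing sites — 3:A/C; 5:U/G; 8:U/G; 11:C/U; 13:C/A.
That gives 5 mismatches out of 17 aligned sites, so the Hamming distance is 5.

5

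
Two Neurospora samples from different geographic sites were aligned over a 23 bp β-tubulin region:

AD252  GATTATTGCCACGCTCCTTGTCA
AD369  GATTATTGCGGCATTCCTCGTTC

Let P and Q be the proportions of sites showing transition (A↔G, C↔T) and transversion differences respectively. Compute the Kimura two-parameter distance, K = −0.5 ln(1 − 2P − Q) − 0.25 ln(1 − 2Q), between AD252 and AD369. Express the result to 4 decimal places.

0.4166

Differing sites — 10:C/G (Tv); 11:A/G (Ti); 13:G/A (Ti); 14:C/T (Ti); 19:T/C (Ti); 22:C/T (Ti); 23:A/C (Tv).
Of the 7 differences, 5 transitions and 2 transversions over 23 sites: P = 5/23 = 0.217391, Q = 2/23 = 0.086957.
d = −0.5·ln(0.478261) − 0.25·ln(0.826086) = −0.5·(-0.737599) − 0.25·(-0.191056) = 0.4166.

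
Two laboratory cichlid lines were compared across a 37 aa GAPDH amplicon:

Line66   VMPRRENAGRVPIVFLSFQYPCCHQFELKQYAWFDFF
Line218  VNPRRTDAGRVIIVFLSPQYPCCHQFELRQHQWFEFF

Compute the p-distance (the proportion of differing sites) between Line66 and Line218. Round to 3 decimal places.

Mismatches occur at site 2 (M→N), site 6 (E→T), site 7 (N→D), site 12 (P→I), site 18 (F→P), site 29 (K→R), site 31 (Y→H), site 32 (A→Q), site 35 (D→E).
There are 9 differences over 37 sites, so p = 9/37 = 0.243.

0.243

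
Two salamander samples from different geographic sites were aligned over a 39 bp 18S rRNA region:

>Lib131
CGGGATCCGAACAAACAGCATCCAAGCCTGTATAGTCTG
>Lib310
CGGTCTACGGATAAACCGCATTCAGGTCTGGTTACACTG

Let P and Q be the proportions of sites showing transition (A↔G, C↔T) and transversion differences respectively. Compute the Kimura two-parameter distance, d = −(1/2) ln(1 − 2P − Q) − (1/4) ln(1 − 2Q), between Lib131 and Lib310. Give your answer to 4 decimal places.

Mismatches occur at site 4 (G→T, transversion), site 5 (A→C, transversion), site 7 (C→A, transversion), site 10 (A→G, transition), site 12 (C→T, transition), site 17 (A→C, transversion), site 22 (C→T, transition), site 25 (A→G, transition), site 27 (C→T, transition), site 31 (T→G, transversion), site 32 (A→T, transversion), site 35 (G→C, transversion), site 36 (T→A, transversion).
Of the 13 differences, 5 transitions and 8 transversions over 39 sites: P = 5/39 = 0.128205, Q = 8/39 = 0.205128.
d = −0.5·ln(0.538462) − 0.25·ln(0.589744) = −0.5·(-0.619038) − 0.25·(-0.528067) = 0.4415.

0.4415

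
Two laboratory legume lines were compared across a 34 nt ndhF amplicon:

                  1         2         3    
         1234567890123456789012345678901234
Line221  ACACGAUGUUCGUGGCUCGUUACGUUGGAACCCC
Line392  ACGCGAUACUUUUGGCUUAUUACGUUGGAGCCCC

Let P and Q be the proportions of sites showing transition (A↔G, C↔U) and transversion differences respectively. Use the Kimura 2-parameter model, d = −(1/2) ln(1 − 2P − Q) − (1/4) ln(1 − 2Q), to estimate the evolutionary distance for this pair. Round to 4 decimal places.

0.3061

Mismatches occur at site 3 (A→G, transition), site 8 (G→A, transition), site 9 (U→C, transition), site 11 (C→U, transition), site 12 (G→U, transversion), site 18 (C→U, transition), site 19 (G→A, transition), site 30 (A→G, transition).
Of the 8 differences, 7 transitions and 1 transversion over 34 sites: P = 7/34 = 0.205882, Q = 1/34 = 0.029412.
d = −0.5·ln(0.558824) − 0.25·ln(0.941176) = −0.5·(-0.581921) − 0.25·(-0.060625) = 0.3061.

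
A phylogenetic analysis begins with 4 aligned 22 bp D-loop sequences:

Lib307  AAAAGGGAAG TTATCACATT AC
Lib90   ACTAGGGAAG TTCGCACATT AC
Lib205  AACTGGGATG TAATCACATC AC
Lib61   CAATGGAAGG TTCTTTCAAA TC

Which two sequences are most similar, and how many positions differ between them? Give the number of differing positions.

4

Pairwise Hamming distances:
  Lib307 vs Lib90: 4
  Lib307 vs Lib205: 5
  Lib307 vs Lib61: 10
  Lib90 vs Lib205: 8
  Lib90 vs Lib61: 12
  Lib205 vs Lib61: 11
The smallest is 4, between Lib307 and Lib90.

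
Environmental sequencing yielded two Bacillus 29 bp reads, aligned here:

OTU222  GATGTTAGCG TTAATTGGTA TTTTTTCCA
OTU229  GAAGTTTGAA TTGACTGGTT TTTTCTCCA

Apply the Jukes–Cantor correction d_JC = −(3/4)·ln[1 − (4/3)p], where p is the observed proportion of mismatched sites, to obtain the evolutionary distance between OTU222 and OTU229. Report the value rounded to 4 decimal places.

0.3439

Differing sites — 3:T/A; 7:A/T; 9:C/A; 10:G/A; 13:A/G; 15:T/C; 20:A/T; 25:T/C.
p = 8/29 = 0.275862.
d = −0.75 · ln(1 − (4/3)·0.275862) = −0.75 · ln(0.632184) = −0.75 · (-0.458575) = 0.3439.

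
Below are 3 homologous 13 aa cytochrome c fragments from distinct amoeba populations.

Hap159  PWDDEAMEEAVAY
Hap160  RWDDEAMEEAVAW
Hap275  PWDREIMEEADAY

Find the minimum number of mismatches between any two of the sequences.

2

Pairwise Hamming distances:
  Hap159 vs Hap160: 2
  Hap159 vs Hap275: 3
  Hap160 vs Hap275: 5
The smallest is 2, between Hap159 and Hap160.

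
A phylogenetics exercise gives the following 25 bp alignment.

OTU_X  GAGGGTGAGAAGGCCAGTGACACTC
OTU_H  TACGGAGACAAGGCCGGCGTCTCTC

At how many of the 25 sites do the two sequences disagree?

The sequences differ at positions 1 (G/T), 3 (G/C), 6 (T/A), 9 (G/C), 16 (A/G), 18 (T/C), 20 (A/T), 22 (A/T).
That gives 8 mismatches out of 25 aligned sites, so the Hamming distance is 8.

8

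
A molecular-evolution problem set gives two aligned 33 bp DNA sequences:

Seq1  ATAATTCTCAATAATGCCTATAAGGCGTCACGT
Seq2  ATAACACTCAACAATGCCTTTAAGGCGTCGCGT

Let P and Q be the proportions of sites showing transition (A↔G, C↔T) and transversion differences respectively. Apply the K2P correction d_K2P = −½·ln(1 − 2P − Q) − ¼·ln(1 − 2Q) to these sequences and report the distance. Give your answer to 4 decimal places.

0.1711

Mismatches occur at site 5 (T/C, transition), site 6 (T/A, transversion), site 12 (T/C, transition), site 20 (A/T, transversion), site 30 (A/G, transition).
Of the 5 differences, 3 transitions and 2 transversions over 33 sites: P = 3/33 = 0.090909, Q = 2/33 = 0.060606.
d = −0.5·ln(0.757576) − 0.25·ln(0.878788) = −0.5·(-0.277631) − 0.25·(-0.129212) = 0.1711.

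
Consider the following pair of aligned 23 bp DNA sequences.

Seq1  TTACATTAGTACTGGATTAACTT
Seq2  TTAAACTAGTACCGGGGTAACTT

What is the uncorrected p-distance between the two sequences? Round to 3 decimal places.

Mismatches occur at site 4 (C/A), site 6 (T/C), site 13 (T/C), site 16 (A/G), site 17 (T/G).
There are 5 differences over 23 sites, so p = 5/23 = 0.217.

0.217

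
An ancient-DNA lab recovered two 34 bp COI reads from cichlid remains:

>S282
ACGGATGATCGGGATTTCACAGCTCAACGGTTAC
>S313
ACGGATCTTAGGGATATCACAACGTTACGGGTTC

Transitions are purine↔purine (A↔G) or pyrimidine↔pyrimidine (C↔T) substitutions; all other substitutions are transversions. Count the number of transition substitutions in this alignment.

Differing sites — 7:G/C (Tv); 8:A/T (Tv); 10:C/A (Tv); 16:T/A (Tv); 22:G/A (Ti); 24:T/G (Tv); 25:C/T (Ti); 26:A/T (Tv); 31:T/G (Tv); 33:A/T (Tv).
Of the 10 differences, 2 transitions and 8 transversions, so the answer is 2.

2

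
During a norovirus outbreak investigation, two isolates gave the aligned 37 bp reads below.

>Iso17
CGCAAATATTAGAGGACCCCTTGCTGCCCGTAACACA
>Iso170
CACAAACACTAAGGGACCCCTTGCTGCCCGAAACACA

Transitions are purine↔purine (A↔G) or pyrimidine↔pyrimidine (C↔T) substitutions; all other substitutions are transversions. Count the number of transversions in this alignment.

1

The sequences differ at positions 2 (G/A, transition), 7 (T/C, transition), 9 (T/C, transition), 12 (G/A, transition), 13 (A/G, transition), 31 (T/A, transversion).
Of the 6 differences, 5 transitions and 1 transversion, so the answer is 1.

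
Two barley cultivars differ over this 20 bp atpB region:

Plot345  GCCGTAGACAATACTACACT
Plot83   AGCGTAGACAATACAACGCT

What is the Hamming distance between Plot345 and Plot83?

Differing sites — 1:G/A; 2:C/G; 15:T/A; 18:A/G.
That gives 4 mismatches out of 20 aligned sites, so the Hamming distance is 4.

4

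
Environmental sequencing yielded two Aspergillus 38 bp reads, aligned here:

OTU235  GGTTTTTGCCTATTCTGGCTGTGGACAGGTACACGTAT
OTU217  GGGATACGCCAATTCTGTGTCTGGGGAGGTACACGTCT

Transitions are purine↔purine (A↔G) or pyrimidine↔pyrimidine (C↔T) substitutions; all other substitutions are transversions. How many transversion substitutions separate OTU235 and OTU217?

9

Mismatches occur at site 3 (T/G, transversion), site 4 (T/A, transversion), site 6 (T/A, transversion), site 7 (T/C, transition), site 11 (T/A, transversion), site 18 (G/T, transversion), site 19 (C/G, transversion), site 21 (G/C, transversion), site 25 (A/G, transition), site 26 (C/G, transversion), site 37 (A/C, transversion).
Of the 11 differences, 2 transitions and 9 transversions, so the answer is 9.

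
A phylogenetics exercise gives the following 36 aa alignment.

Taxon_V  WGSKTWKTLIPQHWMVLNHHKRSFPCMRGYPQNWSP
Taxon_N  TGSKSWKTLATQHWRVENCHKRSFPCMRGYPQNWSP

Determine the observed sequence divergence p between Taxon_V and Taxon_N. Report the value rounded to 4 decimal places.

Mismatches occur at site 1 (W↔T), site 5 (T↔S), site 10 (I↔A), site 11 (P↔T), site 15 (M↔R), site 17 (L↔E), site 19 (H↔C).
There are 7 differences over 36 sites, so p = 7/36 = 0.1944.

0.1944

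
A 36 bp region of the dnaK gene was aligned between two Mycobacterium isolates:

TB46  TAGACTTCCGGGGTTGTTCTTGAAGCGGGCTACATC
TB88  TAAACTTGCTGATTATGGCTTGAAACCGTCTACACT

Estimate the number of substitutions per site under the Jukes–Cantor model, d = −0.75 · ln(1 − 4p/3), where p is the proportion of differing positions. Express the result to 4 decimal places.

Differing sites — 3:G/A; 8:C/G; 10:G/T; 12:G/A; 13:G/T; 15:T/A; 16:G/T; 17:T/G; 18:T/G; 25:G/A; 27:G/C; 29:G/T; 35:T/C; 36:C/T.
p = 14/36 = 0.388889.
d = −0.75 · ln(1 − (4/3)·0.388889) = −0.75 · ln(0.481481) = −0.75 · (-0.730889) = 0.5482.

0.5482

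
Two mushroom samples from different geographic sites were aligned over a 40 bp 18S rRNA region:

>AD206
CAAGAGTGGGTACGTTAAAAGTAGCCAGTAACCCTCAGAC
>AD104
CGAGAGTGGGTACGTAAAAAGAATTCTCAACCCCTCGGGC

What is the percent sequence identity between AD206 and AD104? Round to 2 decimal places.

72.50%

Mismatches occur at site 2 (A↔G), site 16 (T↔A), site 22 (T↔A), site 24 (G↔T), site 25 (C↔T), site 27 (A↔T), site 28 (G↔C), site 29 (T↔A), site 31 (A↔C), site 37 (A↔G), site 39 (A↔G).
29 of the 40 sites match, so the percent identity is 29/40 × 100 = 72.50%.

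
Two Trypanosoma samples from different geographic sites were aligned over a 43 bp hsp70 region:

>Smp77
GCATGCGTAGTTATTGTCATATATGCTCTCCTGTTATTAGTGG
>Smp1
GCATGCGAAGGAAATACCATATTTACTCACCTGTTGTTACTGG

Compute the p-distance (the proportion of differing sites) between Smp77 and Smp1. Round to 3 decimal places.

0.256

Differing sites — 8:T/A; 11:T/G; 12:T/A; 14:T/A; 16:G/A; 17:T/C; 23:A/T; 25:G/A; 29:T/A; 36:A/G; 40:G/C.
There are 11 differences over 43 sites, so p = 11/43 = 0.256.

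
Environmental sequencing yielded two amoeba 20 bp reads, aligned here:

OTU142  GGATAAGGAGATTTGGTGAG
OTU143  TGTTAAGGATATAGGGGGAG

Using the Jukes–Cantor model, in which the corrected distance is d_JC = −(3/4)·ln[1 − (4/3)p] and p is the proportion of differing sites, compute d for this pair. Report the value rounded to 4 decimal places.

0.3831

Mismatches occur at site 1 (G/T), site 3 (A/T), site 10 (G/T), site 13 (T/A), site 14 (T/G), site 17 (T/G).
p = 6/20 = 0.300000.
d = −0.75 · ln(1 − (4/3)·0.300000) = −0.75 · ln(0.600000) = −0.75 · (-0.510826) = 0.3831.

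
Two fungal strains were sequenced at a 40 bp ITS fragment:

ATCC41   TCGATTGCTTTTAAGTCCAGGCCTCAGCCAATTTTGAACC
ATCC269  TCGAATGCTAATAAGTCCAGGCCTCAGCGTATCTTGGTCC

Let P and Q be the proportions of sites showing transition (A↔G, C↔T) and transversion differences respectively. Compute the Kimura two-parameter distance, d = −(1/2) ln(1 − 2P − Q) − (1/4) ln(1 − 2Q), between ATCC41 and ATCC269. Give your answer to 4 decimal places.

0.2330

The sequences differ at positions 5 (T/A, transversion), 10 (T/A, transversion), 11 (T/A, transversion), 29 (C/G, transversion), 30 (A/T, transversion), 33 (T/C, transition), 37 (A/G, transition), 38 (A/T, transversion).
Of the 8 differences, 2 transitions and 6 transversions over 40 sites: P = 2/40 = 0.050000, Q = 6/40 = 0.150000.
d = −0.5·ln(0.750000) − 0.25·ln(0.700000) = −0.5·(-0.287682) − 0.25·(-0.356675) = 0.2330.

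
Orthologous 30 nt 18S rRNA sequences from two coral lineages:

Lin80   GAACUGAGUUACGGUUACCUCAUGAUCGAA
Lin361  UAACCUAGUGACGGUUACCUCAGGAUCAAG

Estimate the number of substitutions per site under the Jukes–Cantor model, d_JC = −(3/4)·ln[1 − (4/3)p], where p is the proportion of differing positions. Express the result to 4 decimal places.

Differing sites — 1:G/U; 5:U/C; 6:G/U; 10:U/G; 23:U/G; 28:G/A; 30:A/G.
p = 7/30 = 0.233333.
d = −0.75 · ln(1 − (4/3)·0.233333) = −0.75 · ln(0.688889) = −0.75 · (-0.372675) = 0.2795.

0.2795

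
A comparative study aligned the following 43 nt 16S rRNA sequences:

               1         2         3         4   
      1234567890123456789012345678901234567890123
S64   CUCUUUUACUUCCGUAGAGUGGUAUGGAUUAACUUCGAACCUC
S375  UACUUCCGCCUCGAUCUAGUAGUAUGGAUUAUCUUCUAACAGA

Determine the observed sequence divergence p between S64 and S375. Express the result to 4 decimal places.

Mismatches occur at site 1 (C↔U), site 2 (U↔A), site 6 (U↔C), site 7 (U↔C), site 8 (A↔G), site 10 (U↔C), site 13 (C↔G), site 14 (G↔A), site 16 (A↔C), site 17 (G↔U), site 21 (G↔A), site 32 (A↔U), site 37 (G↔U), site 41 (C↔A), site 42 (U↔G), site 43 (C↔A).
There are 16 differences over 43 sites, so p = 16/43 = 0.3721.

0.3721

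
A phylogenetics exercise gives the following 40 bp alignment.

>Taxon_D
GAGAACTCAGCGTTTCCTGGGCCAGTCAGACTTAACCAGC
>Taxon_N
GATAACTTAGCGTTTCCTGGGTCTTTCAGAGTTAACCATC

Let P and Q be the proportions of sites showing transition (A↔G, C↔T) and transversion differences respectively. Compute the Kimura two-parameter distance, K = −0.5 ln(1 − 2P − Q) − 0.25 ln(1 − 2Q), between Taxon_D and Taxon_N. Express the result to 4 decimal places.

0.1994

The sequences differ at positions 3 (G/T, transversion), 8 (C/T, transition), 22 (C/T, transition), 24 (A/T, transversion), 25 (G/T, transversion), 31 (C/G, transversion), 39 (G/T, transversion).
Of the 7 differences, 2 transitions and 5 transversions over 40 sites: P = 2/40 = 0.050000, Q = 5/40 = 0.125000.
d = −0.5·ln(0.775000) − 0.25·ln(0.750000) = −0.5·(-0.254892) − 0.25·(-0.287682) = 0.1994.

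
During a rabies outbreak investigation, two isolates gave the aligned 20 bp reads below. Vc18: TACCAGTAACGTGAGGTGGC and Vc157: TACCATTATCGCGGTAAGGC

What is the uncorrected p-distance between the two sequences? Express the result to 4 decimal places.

0.3500

Differing sites — 6:G/T; 9:A/T; 12:T/C; 14:A/G; 15:G/T; 16:G/A; 17:T/A.
There are 7 differences over 20 sites, so p = 7/20 = 0.3500.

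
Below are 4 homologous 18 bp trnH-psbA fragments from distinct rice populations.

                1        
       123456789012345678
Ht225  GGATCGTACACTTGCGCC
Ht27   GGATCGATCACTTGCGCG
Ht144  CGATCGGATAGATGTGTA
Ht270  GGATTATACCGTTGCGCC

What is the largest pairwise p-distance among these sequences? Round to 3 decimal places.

Pairwise Hamming distances:
  Ht225 vs Ht27: 3
  Ht225 vs Ht144: 8
  Ht225 vs Ht270: 4
  Ht27 vs Ht144: 9
  Ht27 vs Ht270: 7
  Ht144 vs Ht270: 10
The largest is 10 mismatches, between Ht144 and Ht270; p = 10/18 = 0.556.

0.556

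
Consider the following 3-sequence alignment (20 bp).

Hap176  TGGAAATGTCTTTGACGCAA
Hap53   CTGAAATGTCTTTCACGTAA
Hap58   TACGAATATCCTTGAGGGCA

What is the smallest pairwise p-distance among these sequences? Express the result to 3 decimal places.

Pairwise Hamming distances:
  Hap176 vs Hap53: 4
  Hap176 vs Hap58: 8
  Hap53 vs Hap58: 10
The smallest is 4 mismatches, between Hap176 and Hap53; p = 4/20 = 0.200.

0.200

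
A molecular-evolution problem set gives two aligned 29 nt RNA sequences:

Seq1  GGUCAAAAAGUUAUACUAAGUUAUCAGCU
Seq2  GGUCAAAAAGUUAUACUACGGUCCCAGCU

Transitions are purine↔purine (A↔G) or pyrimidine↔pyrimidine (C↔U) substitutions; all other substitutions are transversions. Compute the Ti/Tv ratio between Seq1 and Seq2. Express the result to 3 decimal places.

Differing sites — 19:A/C (Tv); 21:U/G (Tv); 23:A/C (Tv); 24:U/C (Ti).
Of the 4 differences, 1 transition and 3 transversions, so Ti/Tv = 1/3 = 0.333.

0.333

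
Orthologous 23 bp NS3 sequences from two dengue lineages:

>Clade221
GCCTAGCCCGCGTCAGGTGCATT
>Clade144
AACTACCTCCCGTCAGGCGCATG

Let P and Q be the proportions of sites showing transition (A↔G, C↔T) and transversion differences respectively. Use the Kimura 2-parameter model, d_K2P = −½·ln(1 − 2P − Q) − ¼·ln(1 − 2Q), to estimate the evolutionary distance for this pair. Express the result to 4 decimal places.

0.3921

Differing sites — 1:G/A (Ti); 2:C/A (Tv); 6:G/C (Tv); 8:C/T (Ti); 10:G/C (Tv); 18:T/C (Ti); 23:T/G (Tv).
Of the 7 differences, 3 transitions and 4 transversions over 23 sites: P = 3/23 = 0.130435, Q = 4/23 = 0.173913.
d = −0.5·ln(0.565217) − 0.25·ln(0.652174) = −0.5·(-0.570546) − 0.25·(-0.427444) = 0.3921.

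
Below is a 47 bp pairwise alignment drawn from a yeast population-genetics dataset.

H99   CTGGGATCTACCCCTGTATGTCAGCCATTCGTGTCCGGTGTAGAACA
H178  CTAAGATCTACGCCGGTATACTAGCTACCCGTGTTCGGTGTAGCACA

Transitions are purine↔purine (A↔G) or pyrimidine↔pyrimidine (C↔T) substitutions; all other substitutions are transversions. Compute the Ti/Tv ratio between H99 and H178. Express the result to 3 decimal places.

3.000

Differing sites — 3:G/A (Ti); 4:G/A (Ti); 12:C/G (Tv); 15:T/G (Tv); 20:G/A (Ti); 21:T/C (Ti); 22:C/T (Ti); 26:C/T (Ti); 28:T/C (Ti); 29:T/C (Ti); 35:C/T (Ti); 44:A/C (Tv).
Of the 12 differences, 9 transitions and 3 transversions, so Ti/Tv = 9/3 = 3.000.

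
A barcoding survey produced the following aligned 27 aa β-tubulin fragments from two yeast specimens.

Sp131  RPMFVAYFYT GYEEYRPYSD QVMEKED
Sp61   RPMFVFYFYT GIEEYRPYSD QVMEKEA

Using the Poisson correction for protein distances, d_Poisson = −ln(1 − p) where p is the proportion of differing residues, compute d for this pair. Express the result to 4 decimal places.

0.1178

Differing sites — 6:A/F; 12:Y/I; 27:D/A.
p = 3/27 = 0.111111.
d = −ln(1 − 0.111111) = −ln(0.888889) = 0.1178.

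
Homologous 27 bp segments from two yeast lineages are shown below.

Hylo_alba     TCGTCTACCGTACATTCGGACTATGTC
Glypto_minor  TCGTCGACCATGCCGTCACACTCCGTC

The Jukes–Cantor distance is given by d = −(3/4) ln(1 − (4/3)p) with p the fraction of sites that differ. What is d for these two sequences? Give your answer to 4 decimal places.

0.4408

The sequences differ at positions 6 (T/G), 10 (G/A), 12 (A/G), 14 (A/C), 15 (T/G), 18 (G/A), 19 (G/C), 23 (A/C), 24 (T/C).
p = 9/27 = 0.333333.
d = −0.75 · ln(1 − (4/3)·0.333333) = −0.75 · ln(0.555556) = −0.75 · (-0.587786) = 0.4408.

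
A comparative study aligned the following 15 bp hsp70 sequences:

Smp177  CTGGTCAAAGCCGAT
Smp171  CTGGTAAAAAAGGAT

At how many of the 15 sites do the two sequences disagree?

Differing sites — 6:C/A; 10:G/A; 11:C/A; 12:C/G.
That gives 4 mismatches out of 15 aligned sites, so the Hamming distance is 4.

4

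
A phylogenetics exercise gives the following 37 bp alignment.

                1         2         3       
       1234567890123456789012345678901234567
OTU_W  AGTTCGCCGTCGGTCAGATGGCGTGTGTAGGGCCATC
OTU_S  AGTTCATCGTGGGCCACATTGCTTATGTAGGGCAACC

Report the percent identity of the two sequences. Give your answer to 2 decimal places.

72.97%

Differing sites — 6:G/A; 7:C/T; 11:C/G; 14:T/C; 17:G/C; 20:G/T; 23:G/T; 25:G/A; 34:C/A; 36:T/C.
27 of the 37 sites match, so the percent identity is 27/37 × 100 = 72.97%.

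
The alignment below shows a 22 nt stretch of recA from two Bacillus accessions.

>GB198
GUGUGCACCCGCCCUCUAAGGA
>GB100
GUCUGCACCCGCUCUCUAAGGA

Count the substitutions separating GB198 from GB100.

Mismatches occur at site 3 (G→C), site 13 (C→U).
That gives 2 mismatches out of 22 aligned sites, so the Hamming distance is 2.

2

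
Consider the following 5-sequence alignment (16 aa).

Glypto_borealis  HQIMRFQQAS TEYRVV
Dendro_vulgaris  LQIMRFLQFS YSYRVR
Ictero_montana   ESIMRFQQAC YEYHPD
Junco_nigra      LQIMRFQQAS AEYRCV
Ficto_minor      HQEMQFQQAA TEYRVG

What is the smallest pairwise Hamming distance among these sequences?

3

Pairwise Hamming distances:
  Glypto_borealis vs Dendro_vulgaris: 6
  Glypto_borealis vs Ictero_montana: 7
  Glypto_borealis vs Junco_nigra: 3
  Glypto_borealis vs Ficto_minor: 4
  Dendro_vulgaris vs Ictero_montana: 9
  Dendro_vulgaris vs Junco_nigra: 6
  Dendro_vulgaris vs Ficto_minor: 9
  Ictero_montana vs Junco_nigra: 7
  Ictero_montana vs Ficto_minor: 9
  Junco_nigra vs Ficto_minor: 7
The smallest is 3, between Glypto_borealis and Junco_nigra.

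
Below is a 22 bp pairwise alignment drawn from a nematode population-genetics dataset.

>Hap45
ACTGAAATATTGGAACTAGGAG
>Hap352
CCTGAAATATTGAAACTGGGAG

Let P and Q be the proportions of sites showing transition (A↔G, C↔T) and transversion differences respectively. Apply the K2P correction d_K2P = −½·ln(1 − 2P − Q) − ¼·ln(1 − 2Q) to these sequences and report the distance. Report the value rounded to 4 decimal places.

0.1527

Differing sites — 1:A/C (Tv); 13:G/A (Ti); 18:A/G (Ti).
Of the 3 differences, 2 transitions and 1 transversion over 22 sites: P = 2/22 = 0.090909, Q = 1/22 = 0.045455.
d = −0.5·ln(0.772727) − 0.25·ln(0.909090) = −0.5·(-0.257829) − 0.25·(-0.095311) = 0.1527.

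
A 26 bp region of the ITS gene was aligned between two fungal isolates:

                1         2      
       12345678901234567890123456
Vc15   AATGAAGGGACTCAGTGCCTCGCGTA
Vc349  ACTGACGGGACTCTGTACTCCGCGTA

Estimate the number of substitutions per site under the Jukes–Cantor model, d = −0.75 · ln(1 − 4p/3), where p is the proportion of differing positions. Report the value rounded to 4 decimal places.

Differing sites — 2:A/C; 6:A/C; 14:A/T; 17:G/A; 19:C/T; 20:T/C.
p = 6/26 = 0.230769.
d = −0.75 · ln(1 − (4/3)·0.230769) = −0.75 · ln(0.692308) = −0.75 · (-0.367724) = 0.2758.

0.2758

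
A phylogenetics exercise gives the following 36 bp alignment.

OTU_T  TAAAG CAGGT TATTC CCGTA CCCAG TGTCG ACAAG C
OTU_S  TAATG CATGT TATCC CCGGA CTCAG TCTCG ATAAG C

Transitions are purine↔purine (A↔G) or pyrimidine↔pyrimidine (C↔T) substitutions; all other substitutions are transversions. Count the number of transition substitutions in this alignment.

Mismatches occur at site 4 (A→T, transversion), site 8 (G→T, transversion), site 14 (T→C, transition), site 19 (T→G, transversion), site 22 (C→T, transition), site 27 (G→C, transversion), site 32 (C→T, transition).
Of the 7 differences, 3 transitions and 4 transversions, so the answer is 3.

3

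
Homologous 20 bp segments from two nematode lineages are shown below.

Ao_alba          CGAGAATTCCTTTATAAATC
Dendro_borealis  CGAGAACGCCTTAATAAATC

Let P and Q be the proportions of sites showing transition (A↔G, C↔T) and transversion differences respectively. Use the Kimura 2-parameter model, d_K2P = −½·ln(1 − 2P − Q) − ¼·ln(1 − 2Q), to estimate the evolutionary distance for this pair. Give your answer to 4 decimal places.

The sequences differ at positions 7 (T/C, transition), 8 (T/G, transversion), 13 (T/A, transversion).
Of the 3 differences, 1 transition and 2 transversions over 20 sites: P = 1/20 = 0.050000, Q = 2/20 = 0.100000.
d = −0.5·ln(0.800000) − 0.25·ln(0.800000) = −0.5·(-0.223144) − 0.25·(-0.223144) = 0.1674.

0.1674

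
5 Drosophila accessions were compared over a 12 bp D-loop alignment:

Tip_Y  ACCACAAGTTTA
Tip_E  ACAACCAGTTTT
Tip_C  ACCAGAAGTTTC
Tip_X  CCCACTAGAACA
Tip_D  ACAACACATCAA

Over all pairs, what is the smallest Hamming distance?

Pairwise Hamming distances:
  Tip_Y vs Tip_E: 3
  Tip_Y vs Tip_C: 2
  Tip_Y vs Tip_X: 5
  Tip_Y vs Tip_D: 5
  Tip_E vs Tip_C: 4
  Tip_E vs Tip_X: 7
  Tip_E vs Tip_D: 6
  Tip_C vs Tip_X: 7
  Tip_C vs Tip_D: 7
  Tip_X vs Tip_D: 8
The smallest is 2, between Tip_Y and Tip_C.

2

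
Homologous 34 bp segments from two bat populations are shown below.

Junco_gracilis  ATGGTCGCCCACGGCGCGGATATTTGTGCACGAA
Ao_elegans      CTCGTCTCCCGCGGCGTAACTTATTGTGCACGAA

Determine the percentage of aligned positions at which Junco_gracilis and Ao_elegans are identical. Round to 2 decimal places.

70.59%

Differing sites — 1:A/C; 3:G/C; 7:G/T; 11:A/G; 17:C/T; 18:G/A; 19:G/A; 20:A/C; 22:A/T; 23:T/A.
24 of the 34 sites match, so the percent identity is 24/34 × 100 = 70.59%.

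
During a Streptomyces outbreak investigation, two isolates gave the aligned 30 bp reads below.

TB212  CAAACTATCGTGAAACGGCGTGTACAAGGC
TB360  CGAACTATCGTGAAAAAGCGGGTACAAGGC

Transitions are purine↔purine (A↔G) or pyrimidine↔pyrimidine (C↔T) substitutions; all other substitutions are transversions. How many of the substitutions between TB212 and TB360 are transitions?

2

The sequences differ at positions 2 (A/G, transition), 16 (C/A, transversion), 17 (G/A, transition), 21 (T/G, transversion).
Of the 4 differences, 2 transitions and 2 transversions, so the answer is 2.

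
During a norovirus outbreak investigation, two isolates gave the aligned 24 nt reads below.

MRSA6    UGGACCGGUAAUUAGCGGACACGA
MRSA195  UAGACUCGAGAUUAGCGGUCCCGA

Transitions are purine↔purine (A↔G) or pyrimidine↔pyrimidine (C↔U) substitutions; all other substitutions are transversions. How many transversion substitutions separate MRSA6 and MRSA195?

4

The sequences differ at positions 2 (G/A, transition), 6 (C/U, transition), 7 (G/C, transversion), 9 (U/A, transversion), 10 (A/G, transition), 19 (A/U, transversion), 21 (A/C, transversion).
Of the 7 differences, 3 transitions and 4 transversions, so the answer is 4.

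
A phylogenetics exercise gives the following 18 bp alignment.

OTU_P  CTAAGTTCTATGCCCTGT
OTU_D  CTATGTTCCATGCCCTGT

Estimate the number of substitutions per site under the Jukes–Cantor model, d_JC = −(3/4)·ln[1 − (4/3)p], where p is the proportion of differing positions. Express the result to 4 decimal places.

0.1203

The sequences differ at positions 4 (A/T), 9 (T/C).
p = 2/18 = 0.111111.
d = −0.75 · ln(1 − (4/3)·0.111111) = −0.75 · ln(0.851852) = −0.75 · (-0.160342) = 0.1203.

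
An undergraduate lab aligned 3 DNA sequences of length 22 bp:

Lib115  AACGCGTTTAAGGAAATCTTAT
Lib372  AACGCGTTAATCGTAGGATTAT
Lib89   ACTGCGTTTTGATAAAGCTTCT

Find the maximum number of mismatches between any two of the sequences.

Pairwise Hamming distances:
  Lib115 vs Lib372: 7
  Lib115 vs Lib89: 8
  Lib372 vs Lib89: 11
The largest is 11, between Lib372 and Lib89.

11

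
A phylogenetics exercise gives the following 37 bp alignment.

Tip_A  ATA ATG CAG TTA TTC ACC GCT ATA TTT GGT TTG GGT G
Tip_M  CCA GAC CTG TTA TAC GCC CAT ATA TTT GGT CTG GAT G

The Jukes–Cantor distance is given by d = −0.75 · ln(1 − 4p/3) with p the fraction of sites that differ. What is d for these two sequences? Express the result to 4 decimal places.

Differing sites — 1:A/C; 2:T/C; 4:A/G; 5:T/A; 6:G/C; 8:A/T; 14:T/A; 16:A/G; 19:G/C; 20:C/A; 31:T/C; 35:G/A.
p = 12/37 = 0.324324.
d = −0.75 · ln(1 − (4/3)·0.324324) = −0.75 · ln(0.567568) = −0.75 · (-0.566395) = 0.4248.

0.4248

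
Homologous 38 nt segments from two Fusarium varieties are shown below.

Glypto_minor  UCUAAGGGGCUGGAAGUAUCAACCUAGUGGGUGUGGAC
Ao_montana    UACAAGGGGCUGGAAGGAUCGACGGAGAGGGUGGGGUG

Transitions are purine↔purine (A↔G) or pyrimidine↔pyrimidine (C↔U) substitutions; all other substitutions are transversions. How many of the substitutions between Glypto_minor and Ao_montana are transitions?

Differing sites — 2:C/A (Tv); 3:U/C (Ti); 17:U/G (Tv); 21:A/G (Ti); 24:C/G (Tv); 25:U/G (Tv); 28:U/A (Tv); 34:U/G (Tv); 37:A/U (Tv); 38:C/G (Tv).
Of the 10 differences, 2 transitions and 8 transversions, so the answer is 2.

2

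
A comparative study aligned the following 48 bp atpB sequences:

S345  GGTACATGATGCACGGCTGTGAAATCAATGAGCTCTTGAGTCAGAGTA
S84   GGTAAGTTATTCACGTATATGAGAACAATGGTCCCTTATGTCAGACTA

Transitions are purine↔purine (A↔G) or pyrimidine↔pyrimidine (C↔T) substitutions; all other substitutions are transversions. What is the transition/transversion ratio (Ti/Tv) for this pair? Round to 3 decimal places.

0.667

Mismatches occur at site 5 (C↔A, transversion), site 6 (A↔G, transition), site 8 (G↔T, transversion), site 11 (G↔T, transversion), site 16 (G↔T, transversion), site 17 (C↔A, transversion), site 19 (G↔A, transition), site 23 (A↔G, transition), site 25 (T↔A, transversion), site 31 (A↔G, transition), site 32 (G↔T, transversion), site 34 (T↔C, transition), site 38 (G↔A, transition), site 39 (A↔T, transversion), site 46 (G↔C, transversion).
Of the 15 differences, 6 transitions and 9 transversions, so Ti/Tv = 6/9 = 0.667.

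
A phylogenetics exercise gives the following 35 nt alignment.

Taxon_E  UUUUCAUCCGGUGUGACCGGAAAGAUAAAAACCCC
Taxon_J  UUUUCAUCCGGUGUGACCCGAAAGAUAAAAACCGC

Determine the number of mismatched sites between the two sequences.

2

Differing sites — 19:G/C; 34:C/G.
That gives 2 mismatches out of 35 aligned sites, so the Hamming distance is 2.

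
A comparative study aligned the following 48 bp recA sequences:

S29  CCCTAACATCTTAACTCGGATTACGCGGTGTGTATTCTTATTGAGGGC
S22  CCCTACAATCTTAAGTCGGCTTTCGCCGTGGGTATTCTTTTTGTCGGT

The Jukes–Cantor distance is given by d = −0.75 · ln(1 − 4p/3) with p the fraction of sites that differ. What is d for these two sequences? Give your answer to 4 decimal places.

Mismatches occur at site 6 (A→C), site 7 (C→A), site 15 (C→G), site 20 (A→C), site 23 (A→T), site 27 (G→C), site 31 (T→G), site 40 (A→T), site 44 (A→T), site 45 (G→C), site 48 (C→T).
p = 11/48 = 0.229167.
d = −0.75 · ln(1 − (4/3)·0.229167) = −0.75 · ln(0.694444) = −0.75 · (-0.364644) = 0.2735.

0.2735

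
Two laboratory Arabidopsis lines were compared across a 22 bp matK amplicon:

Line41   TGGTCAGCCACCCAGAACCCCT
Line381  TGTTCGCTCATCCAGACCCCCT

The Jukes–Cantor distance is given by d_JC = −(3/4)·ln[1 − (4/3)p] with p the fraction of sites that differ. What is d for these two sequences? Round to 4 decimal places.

0.3390

Differing sites — 3:G/T; 6:A/G; 7:G/C; 8:C/T; 11:C/T; 17:A/C.
p = 6/22 = 0.272727.
d = −0.75 · ln(1 − (4/3)·0.272727) = −0.75 · ln(0.636364) = −0.75 · (-0.451985) = 0.3390.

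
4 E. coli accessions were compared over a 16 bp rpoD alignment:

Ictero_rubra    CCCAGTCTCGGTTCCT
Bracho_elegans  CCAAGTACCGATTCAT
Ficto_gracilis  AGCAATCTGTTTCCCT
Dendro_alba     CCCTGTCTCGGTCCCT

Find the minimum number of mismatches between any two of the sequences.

Pairwise Hamming distances:
  Ictero_rubra vs Bracho_elegans: 5
  Ictero_rubra vs Ficto_gracilis: 7
  Ictero_rubra vs Dendro_alba: 2
  Bracho_elegans vs Ficto_gracilis: 11
  Bracho_elegans vs Dendro_alba: 7
  Ficto_gracilis vs Dendro_alba: 7
The smallest is 2, between Ictero_rubra and Dendro_alba.

2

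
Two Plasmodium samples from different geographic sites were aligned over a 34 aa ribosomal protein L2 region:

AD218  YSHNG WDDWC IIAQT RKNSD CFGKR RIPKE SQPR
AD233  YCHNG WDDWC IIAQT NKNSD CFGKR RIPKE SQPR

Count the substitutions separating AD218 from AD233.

Mismatches occur at site 2 (S→C), site 16 (R→N).
That gives 2 mismatches out of 34 aligned sites, so the Hamming distance is 2.

2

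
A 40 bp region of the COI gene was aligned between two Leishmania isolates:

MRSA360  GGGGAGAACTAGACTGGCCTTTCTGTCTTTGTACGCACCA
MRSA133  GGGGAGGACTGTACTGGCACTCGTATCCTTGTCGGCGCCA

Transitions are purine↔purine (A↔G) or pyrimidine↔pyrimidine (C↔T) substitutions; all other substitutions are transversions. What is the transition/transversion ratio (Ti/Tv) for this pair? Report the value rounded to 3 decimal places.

1.400

The sequences differ at positions 7 (A/G, transition), 11 (A/G, transition), 12 (G/T, transversion), 19 (C/A, transversion), 20 (T/C, transition), 22 (T/C, transition), 23 (C/G, transversion), 25 (G/A, transition), 28 (T/C, transition), 33 (A/C, transversion), 34 (C/G, transversion), 37 (A/G, transition).
Of the 12 differences, 7 transitions and 5 transversions, so Ti/Tv = 7/5 = 1.400.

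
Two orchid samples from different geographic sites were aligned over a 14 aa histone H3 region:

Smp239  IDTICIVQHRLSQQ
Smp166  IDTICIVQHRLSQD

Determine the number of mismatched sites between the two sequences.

The sequences differ at position 14 (Q/D).
That gives 1 mismatch out of 14 aligned sites, so the Hamming distance is 1.

1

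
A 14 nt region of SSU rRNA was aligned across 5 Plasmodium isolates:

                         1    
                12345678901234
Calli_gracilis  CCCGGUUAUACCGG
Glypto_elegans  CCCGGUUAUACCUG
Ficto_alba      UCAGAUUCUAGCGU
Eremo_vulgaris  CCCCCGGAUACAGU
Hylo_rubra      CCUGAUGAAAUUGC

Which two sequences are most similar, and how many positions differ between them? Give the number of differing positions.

1

Pairwise Hamming distances:
  Calli_gracilis vs Glypto_elegans: 1
  Calli_gracilis vs Ficto_alba: 6
  Calli_gracilis vs Eremo_vulgaris: 6
  Calli_gracilis vs Hylo_rubra: 7
  Glypto_elegans vs Ficto_alba: 7
  Glypto_elegans vs Eremo_vulgaris: 7
  Glypto_elegans vs Hylo_rubra: 8
  Ficto_alba vs Eremo_vulgaris: 9
  Ficto_alba vs Hylo_rubra: 8
  Eremo_vulgaris vs Hylo_rubra: 8
The smallest is 1, between Calli_gracilis and Glypto_elegans.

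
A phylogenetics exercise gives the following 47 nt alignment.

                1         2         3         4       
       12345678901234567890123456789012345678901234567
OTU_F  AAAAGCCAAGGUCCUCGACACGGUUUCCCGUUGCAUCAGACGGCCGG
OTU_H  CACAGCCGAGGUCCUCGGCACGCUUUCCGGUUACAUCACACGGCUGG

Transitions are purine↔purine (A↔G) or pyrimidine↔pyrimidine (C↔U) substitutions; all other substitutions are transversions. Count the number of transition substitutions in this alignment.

Differing sites — 1:A/C (Tv); 3:A/C (Tv); 8:A/G (Ti); 18:A/G (Ti); 23:G/C (Tv); 29:C/G (Tv); 33:G/A (Ti); 39:G/C (Tv); 45:C/U (Ti).
Of the 9 differences, 4 transitions and 5 transversions, so the answer is 4.

4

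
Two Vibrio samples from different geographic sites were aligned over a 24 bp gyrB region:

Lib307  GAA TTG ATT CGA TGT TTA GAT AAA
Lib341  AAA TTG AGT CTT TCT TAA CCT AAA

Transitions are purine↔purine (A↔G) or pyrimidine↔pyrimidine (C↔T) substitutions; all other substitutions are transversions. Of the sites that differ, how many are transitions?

1

The sequences differ at positions 1 (G/A, transition), 8 (T/G, transversion), 11 (G/T, transversion), 12 (A/T, transversion), 14 (G/C, transversion), 17 (T/A, transversion), 19 (G/C, transversion), 20 (A/C, transversion).
Of the 8 differences, 1 transition and 7 transversions, so the answer is 1.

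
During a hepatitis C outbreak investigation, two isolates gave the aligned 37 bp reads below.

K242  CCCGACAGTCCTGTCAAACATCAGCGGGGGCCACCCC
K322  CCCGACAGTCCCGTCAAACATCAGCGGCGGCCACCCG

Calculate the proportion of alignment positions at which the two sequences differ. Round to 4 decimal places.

Differing sites — 12:T/C; 28:G/C; 37:C/G.
There are 3 differences over 37 sites, so p = 3/37 = 0.0811.

0.0811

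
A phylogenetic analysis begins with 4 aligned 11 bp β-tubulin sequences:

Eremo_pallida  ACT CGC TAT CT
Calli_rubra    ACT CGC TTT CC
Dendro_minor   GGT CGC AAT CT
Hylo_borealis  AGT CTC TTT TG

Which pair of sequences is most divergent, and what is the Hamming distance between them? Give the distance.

Pairwise Hamming distances:
  Eremo_pallida vs Calli_rubra: 2
  Eremo_pallida vs Dendro_minor: 3
  Eremo_pallida vs Hylo_borealis: 5
  Calli_rubra vs Dendro_minor: 5
  Calli_rubra vs Hylo_borealis: 4
  Dendro_minor vs Hylo_borealis: 6
The largest is 6, between Dendro_minor and Hylo_borealis.

6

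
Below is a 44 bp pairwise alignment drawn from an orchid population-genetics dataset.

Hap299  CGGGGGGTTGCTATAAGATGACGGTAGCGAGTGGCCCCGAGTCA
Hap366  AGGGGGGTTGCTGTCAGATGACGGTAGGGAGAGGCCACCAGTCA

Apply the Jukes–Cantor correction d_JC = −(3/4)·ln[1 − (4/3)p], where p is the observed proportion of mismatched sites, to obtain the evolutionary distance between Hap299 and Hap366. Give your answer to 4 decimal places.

Mismatches occur at site 1 (C→A), site 13 (A→G), site 15 (A→C), site 28 (C→G), site 32 (T→A), site 37 (C→A), site 39 (G→C).
p = 7/44 = 0.159091.
d = −0.75 · ln(1 − (4/3)·0.159091) = −0.75 · ln(0.787879) = −0.75 · (-0.238411) = 0.1788.

0.1788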